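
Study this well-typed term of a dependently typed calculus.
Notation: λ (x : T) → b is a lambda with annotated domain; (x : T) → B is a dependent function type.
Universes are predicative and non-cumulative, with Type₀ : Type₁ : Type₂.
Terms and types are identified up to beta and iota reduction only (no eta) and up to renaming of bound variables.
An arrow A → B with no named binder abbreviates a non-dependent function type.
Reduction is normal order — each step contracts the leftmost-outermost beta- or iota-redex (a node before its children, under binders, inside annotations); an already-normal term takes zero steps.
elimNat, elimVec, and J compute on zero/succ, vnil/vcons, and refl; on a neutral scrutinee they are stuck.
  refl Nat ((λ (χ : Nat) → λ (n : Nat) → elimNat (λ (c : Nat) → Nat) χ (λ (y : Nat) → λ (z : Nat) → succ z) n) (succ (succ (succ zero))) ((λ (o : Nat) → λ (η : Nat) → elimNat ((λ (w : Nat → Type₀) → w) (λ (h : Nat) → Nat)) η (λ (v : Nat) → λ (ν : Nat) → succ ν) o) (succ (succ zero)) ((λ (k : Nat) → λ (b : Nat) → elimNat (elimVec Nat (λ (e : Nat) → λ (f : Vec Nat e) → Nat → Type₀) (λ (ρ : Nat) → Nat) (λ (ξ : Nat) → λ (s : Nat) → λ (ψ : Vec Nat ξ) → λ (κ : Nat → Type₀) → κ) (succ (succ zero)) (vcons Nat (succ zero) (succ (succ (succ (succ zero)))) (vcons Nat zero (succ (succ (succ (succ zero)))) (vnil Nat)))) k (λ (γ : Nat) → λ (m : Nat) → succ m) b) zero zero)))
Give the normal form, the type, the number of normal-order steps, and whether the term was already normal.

normal form:
  refl Nat (succ (succ (succ (succ (succ zero)))))
the term's type:
  Eq Nat (succ (succ (succ (succ (succ zero))))) (succ (succ (succ (succ (succ zero)))))
reduction steps (normal order): 21
already normal: no
first contracted redex: a beta-redex


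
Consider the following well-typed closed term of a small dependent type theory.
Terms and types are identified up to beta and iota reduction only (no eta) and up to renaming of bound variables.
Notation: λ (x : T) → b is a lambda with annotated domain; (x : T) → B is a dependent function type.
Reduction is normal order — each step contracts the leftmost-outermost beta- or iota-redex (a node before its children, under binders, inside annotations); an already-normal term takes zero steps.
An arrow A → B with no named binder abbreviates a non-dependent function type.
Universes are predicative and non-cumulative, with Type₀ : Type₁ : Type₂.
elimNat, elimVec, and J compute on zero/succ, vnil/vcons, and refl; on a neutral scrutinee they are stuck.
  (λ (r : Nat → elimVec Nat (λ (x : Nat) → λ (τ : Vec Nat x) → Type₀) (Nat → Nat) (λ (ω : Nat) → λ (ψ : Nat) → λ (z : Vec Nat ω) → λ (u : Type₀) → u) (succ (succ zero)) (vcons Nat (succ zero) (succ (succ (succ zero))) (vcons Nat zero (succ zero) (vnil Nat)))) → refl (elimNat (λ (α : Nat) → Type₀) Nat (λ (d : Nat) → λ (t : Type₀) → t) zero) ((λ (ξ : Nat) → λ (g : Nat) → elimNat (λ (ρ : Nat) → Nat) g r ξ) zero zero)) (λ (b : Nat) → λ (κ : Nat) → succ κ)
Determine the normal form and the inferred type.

resulting normal form:
  refl Nat zero
type:
  Eq Nat zero zero
observation: normalization takes exactly 5 steps under the normal-order strategy.


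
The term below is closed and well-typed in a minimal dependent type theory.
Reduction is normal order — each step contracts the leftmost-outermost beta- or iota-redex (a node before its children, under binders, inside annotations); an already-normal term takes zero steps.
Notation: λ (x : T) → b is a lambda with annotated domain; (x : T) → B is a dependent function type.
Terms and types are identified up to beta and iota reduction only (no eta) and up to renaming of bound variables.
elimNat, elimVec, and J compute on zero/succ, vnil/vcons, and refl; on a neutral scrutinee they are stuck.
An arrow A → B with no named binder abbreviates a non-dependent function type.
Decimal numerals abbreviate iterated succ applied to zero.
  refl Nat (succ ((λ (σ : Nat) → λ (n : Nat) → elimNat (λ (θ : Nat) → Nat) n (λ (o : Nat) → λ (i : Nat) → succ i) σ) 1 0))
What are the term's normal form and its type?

resulting normal form:
  refl Nat 2
the term's type:
  Eq Nat 2 2
observation: contracting a beta-redex first, the term normalizes in 6 steps.


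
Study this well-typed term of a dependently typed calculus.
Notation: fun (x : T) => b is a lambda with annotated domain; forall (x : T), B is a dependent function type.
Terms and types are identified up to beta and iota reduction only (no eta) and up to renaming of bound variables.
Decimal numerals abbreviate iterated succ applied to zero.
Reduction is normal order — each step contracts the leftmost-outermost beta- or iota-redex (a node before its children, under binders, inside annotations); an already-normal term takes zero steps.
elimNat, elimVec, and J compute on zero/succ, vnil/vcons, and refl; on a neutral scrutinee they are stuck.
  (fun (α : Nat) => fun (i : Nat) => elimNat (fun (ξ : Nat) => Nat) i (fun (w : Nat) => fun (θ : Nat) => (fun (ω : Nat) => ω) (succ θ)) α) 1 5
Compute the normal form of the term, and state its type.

reduced normal form:
  6
the term's type:
  Nat
observation: the leftmost-outermost redex is a beta-redex, and normalization takes 7 steps.


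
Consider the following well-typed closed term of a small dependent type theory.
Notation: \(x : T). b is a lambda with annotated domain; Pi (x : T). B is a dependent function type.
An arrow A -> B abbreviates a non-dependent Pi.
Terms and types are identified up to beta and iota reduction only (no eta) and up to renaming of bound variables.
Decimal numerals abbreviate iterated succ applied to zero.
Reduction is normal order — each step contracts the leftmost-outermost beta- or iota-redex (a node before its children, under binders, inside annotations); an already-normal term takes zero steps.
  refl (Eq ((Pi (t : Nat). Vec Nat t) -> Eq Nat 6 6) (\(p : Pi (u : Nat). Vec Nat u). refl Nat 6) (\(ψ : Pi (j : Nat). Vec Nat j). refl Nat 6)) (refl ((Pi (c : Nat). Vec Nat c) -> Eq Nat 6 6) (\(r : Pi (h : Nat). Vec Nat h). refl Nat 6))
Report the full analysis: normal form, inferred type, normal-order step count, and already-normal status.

reduced normal form:
  refl (Eq ((Pi (t : Nat). Vec Nat t) -> Eq Nat 6 6) (\(p : Pi (u : Nat). Vec Nat u). refl Nat 6) (\(ψ : Pi (j : Nat). Vec Nat j). refl Nat 6)) (refl ((Pi (c : Nat). Vec Nat c) -> Eq Nat 6 6) (\(r : Pi (h : Nat). Vec Nat h). refl Nat 6))
inferred type:
  Eq (Eq ((Pi (t : Nat). Vec Nat t) -> Eq Nat 6 6) (\(p : Pi (u : Nat). Vec Nat u). refl Nat 6) (\(ψ : Pi (j : Nat). Vec Nat j). refl Nat 6)) (refl ((Pi (c : Nat). Vec Nat c) -> Eq Nat 6 6) (\(r : Pi (h : Nat). Vec Nat h). refl Nat 6)) (refl ((Pi (i : Nat). Vec Nat i) -> Eq Nat 6 6) (\(e : Pi (g : Nat). Vec Nat g). refl Nat 6))
reduction steps (normal order): 0
already normal: yes


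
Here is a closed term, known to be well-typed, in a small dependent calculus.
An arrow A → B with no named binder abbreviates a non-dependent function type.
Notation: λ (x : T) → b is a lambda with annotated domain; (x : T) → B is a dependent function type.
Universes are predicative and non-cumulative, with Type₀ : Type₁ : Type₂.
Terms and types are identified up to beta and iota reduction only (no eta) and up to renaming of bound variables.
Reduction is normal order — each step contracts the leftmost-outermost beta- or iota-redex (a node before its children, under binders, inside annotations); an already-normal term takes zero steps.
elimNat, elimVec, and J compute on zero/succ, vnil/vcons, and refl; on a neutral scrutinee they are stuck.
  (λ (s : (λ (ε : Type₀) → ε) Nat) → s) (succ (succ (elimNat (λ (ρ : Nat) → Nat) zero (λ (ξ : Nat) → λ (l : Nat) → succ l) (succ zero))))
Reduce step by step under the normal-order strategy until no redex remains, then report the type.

reduction (normal order):
  (λ (s : (λ (ε : Type₀) → ε) Nat) → s) (succ (succ (elimNat (λ (ρ : Nat) → Nat) zero (λ (ξ : Nat) → λ (l : Nat) → succ l) (succ zero))))
  ~> succ (succ (elimNat (λ (s : Nat) → Nat) zero (λ (ε : Nat) → λ (ρ : Nat) → succ ρ) (succ zero)))
  ~> succ (succ ((λ (s : Nat) → λ (ε : Nat) → succ ε) zero (elimNat (λ (ρ : Nat) → Nat) zero (λ (ξ : Nat) → λ (l : Nat) → succ l) zero)))
  ~> succ (succ ((λ (s : Nat) → succ s) (elimNat (λ (ε : Nat) → Nat) zero (λ (ρ : Nat) → λ (ξ : Nat) → succ ξ) zero)))
  ~> succ (succ (succ (elimNat (λ (s : Nat) → Nat) zero (λ (ε : Nat) → λ (ρ : Nat) → succ ρ) zero)))
  ~> succ (succ (succ zero))
the term's type:
  Nat


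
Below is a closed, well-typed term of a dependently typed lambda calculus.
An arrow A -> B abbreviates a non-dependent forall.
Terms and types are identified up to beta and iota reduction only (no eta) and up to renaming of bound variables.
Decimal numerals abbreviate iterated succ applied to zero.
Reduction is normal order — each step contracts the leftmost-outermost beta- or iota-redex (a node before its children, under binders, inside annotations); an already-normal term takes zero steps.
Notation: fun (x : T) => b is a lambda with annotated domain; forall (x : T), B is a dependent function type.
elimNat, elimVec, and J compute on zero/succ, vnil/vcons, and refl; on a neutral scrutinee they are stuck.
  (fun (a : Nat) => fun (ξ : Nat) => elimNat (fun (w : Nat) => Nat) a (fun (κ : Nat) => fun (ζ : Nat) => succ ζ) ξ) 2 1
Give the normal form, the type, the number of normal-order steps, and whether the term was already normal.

reduced normal form:
  3
type:
  Nat
normal-order step count: 6
already normal: no
first contracted redex: a beta-redex


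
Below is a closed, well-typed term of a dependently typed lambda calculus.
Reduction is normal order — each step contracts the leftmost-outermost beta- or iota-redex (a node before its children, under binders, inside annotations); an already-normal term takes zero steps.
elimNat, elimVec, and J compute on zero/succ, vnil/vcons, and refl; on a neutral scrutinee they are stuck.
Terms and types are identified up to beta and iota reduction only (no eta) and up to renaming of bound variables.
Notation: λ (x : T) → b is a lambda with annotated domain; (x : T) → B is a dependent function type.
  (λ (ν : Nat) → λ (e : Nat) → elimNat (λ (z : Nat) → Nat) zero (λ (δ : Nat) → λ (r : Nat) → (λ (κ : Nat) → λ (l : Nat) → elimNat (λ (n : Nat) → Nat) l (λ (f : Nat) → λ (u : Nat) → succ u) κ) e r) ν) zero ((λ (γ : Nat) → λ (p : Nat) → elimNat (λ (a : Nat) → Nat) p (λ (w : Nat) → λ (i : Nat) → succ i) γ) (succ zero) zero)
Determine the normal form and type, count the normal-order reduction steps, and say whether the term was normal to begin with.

normal form:
  zero
inferred type:
  Nat
steps to reach normal form (normal order): 3
started in normal form: no
first contracted redex: a beta-redex


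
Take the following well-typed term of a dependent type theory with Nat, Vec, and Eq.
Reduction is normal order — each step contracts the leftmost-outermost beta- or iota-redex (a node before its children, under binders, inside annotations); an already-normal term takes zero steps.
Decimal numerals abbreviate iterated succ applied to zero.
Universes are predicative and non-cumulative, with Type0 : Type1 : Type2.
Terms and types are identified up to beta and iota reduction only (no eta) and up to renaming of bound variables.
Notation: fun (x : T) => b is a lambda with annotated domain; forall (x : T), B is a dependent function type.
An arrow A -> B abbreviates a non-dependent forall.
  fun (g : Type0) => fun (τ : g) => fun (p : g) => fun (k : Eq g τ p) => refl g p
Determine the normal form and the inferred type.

reduced normal form:
  fun (g : Type0) => fun (τ : g) => fun (p : g) => fun (k : Eq g τ p) => refl g p
type:
  forall (g : Type0), forall (τ : g), forall (p : g), Eq g τ p -> Eq g p p


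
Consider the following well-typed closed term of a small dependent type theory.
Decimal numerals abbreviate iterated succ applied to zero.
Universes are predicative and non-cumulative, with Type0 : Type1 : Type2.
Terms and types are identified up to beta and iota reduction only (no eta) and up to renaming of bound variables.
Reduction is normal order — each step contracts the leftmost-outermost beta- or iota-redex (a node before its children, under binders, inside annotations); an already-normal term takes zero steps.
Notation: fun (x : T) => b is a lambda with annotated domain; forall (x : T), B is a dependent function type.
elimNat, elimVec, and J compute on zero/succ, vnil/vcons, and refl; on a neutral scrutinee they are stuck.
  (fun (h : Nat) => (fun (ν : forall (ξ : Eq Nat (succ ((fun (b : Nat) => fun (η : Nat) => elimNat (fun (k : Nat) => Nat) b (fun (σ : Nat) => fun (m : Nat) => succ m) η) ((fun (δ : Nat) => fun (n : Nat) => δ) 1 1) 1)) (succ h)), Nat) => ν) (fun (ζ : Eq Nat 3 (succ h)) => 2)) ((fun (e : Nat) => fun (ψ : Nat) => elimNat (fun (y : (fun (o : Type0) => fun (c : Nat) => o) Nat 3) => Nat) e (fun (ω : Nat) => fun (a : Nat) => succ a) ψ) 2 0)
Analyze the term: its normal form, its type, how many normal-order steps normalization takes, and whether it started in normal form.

normal form:
  fun (h : Eq Nat 3 3) => 2
inferred type:
  forall (h : Eq Nat 3 3), Nat
normal-order step count: 5
started in normal form: no
first redex: a beta-redex


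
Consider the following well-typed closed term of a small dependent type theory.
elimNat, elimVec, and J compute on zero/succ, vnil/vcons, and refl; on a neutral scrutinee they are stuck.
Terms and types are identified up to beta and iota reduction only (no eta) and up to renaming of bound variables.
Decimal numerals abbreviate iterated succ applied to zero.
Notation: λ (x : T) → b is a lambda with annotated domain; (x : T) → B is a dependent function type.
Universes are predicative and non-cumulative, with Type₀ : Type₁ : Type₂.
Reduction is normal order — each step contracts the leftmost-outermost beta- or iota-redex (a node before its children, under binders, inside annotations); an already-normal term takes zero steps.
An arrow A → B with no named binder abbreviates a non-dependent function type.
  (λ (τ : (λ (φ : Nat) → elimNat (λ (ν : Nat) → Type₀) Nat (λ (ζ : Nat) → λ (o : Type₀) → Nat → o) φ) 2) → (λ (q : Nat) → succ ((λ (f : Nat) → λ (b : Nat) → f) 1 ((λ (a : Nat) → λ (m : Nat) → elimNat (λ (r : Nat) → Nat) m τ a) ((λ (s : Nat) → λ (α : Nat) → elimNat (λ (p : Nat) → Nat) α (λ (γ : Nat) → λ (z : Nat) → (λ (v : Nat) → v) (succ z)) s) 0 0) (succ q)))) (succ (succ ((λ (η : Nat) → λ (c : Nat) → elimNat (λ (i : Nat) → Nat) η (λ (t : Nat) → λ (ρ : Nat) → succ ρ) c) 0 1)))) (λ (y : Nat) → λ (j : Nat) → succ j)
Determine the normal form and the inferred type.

resulting normal form:
  2
type:
  Nat


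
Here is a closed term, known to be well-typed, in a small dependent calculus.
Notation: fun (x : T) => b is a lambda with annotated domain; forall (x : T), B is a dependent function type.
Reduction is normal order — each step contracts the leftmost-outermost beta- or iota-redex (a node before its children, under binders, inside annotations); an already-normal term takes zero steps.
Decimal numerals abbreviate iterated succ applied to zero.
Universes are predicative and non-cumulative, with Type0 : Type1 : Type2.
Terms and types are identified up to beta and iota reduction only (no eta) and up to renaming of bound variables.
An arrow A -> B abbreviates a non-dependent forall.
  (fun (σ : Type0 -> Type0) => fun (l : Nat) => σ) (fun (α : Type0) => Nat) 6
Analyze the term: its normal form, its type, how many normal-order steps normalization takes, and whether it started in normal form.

resulting normal form:
  fun (σ : Type0) => Nat
type:
  Type0 -> Type0
steps to reach normal form (normal order): 2
term was already normal: no
first redex: a beta-redex


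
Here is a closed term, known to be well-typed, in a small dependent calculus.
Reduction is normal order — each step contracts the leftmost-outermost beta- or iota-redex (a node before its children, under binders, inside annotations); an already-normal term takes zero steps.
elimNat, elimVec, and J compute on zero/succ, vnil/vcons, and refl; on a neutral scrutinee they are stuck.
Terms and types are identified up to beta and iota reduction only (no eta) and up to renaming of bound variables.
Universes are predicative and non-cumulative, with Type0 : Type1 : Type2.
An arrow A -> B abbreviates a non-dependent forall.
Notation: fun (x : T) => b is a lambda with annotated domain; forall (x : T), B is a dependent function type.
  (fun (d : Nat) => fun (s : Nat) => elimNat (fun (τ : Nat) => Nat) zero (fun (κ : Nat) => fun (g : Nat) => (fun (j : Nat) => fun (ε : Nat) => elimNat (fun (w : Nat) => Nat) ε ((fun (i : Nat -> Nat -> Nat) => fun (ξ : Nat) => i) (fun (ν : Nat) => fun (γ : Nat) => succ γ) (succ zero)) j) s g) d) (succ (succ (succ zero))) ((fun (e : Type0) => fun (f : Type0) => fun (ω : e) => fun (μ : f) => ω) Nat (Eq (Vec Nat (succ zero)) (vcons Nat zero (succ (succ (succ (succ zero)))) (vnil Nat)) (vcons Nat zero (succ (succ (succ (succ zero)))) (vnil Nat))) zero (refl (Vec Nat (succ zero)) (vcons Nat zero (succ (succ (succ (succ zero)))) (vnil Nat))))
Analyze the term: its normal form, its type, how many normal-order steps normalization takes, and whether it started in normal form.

resulting normal form:
  zero
inferred type:
  Nat
steps to reach normal form (normal order): 39
already normal: no
first redex: a beta-redex


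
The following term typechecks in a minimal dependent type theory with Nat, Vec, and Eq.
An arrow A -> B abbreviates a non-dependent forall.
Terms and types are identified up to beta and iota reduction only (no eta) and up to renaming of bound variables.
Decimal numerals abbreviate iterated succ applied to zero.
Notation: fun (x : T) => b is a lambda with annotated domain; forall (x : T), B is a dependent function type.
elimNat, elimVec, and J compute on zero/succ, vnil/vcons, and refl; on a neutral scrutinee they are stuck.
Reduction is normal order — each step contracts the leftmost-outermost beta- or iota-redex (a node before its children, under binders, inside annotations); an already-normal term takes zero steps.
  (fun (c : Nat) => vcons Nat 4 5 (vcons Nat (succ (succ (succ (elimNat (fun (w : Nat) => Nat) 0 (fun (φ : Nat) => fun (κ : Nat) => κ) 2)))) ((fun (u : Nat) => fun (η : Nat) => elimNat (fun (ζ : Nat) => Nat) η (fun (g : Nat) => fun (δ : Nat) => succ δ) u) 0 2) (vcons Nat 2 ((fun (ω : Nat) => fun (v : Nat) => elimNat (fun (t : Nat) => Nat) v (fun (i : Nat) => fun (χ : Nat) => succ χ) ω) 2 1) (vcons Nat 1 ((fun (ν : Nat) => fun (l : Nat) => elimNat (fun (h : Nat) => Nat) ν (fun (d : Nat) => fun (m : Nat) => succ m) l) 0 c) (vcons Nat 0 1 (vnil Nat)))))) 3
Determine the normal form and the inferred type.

reduced normal form:
  vcons Nat 4 5 (vcons Nat 3 2 (vcons Nat 2 3 (vcons Nat 1 3 (vcons Nat 0 1 (vnil Nat)))))
type:
  Vec Nat 5


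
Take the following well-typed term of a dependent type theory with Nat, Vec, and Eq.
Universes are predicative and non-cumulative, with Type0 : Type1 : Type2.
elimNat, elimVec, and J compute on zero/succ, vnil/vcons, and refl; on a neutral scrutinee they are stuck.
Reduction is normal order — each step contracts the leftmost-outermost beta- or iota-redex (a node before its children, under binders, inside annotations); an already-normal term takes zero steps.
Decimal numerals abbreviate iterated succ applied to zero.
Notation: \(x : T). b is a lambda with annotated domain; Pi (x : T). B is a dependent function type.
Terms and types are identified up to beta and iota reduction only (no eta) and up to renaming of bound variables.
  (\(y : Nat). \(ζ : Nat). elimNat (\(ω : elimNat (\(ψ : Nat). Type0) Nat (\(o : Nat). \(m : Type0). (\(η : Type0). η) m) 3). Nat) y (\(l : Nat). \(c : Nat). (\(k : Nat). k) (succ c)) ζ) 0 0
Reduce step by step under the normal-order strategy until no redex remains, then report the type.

normal-order reduction:
  (\(y : Nat). \(ζ : Nat). elimNat (\(ω : elimNat (\(ψ : Nat). Type0) Nat (\(o : Nat). \(m : Type0). (\(η : Type0). η) m) 3). Nat) y (\(l : Nat). \(c : Nat). (\(k : Nat). k) (succ c)) ζ) 0 0
  ~> (\(y : Nat). elimNat (\(ζ : elimNat (\(ω : Nat). Type0) Nat (\(ψ : Nat). \(o : Type0). (\(m : Type0). m) o) 3). Nat) 0 (\(η : Nat). \(l : Nat). (\(c : Nat). c) (succ l)) y) 0
  ~> elimNat (\(y : elimNat (\(ζ : Nat). Type0) Nat (\(ω : Nat). \(ψ : Type0). (\(o : Type0). o) ψ) 3). Nat) 0 (\(m : Nat). \(η : Nat). (\(l : Nat). l) (succ η)) 0
  ~> 0
type:
  Nat


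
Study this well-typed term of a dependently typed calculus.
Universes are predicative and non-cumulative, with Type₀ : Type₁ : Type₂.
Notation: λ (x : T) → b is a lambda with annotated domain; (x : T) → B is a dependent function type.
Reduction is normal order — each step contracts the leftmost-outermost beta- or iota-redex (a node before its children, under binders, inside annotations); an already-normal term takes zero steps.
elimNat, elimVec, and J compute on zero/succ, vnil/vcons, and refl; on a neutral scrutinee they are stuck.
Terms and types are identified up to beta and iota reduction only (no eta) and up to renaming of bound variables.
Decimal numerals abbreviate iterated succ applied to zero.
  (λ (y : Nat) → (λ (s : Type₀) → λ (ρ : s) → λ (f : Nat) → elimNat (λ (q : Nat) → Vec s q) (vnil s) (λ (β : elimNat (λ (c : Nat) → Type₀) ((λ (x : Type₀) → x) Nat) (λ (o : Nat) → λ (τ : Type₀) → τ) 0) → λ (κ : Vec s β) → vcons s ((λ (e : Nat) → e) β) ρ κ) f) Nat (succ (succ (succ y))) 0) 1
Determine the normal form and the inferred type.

normal form:
  vnil Nat
inferred type:
  Vec Nat 0


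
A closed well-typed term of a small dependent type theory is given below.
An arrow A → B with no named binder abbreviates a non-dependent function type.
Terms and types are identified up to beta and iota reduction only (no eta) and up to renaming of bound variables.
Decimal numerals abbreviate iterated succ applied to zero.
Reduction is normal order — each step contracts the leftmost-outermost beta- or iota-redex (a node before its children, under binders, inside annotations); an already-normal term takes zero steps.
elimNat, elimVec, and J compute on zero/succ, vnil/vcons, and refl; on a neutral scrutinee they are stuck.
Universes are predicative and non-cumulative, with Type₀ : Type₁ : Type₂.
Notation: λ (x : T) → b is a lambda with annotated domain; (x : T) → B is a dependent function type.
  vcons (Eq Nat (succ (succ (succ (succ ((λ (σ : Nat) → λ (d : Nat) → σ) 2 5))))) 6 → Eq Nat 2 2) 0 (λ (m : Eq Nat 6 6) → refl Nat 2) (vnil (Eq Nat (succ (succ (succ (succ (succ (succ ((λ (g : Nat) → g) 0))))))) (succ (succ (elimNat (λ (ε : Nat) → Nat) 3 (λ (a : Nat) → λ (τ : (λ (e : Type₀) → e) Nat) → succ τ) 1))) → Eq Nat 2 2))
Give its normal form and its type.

normal form:
  vcons (Eq Nat 6 6 → Eq Nat 2 2) 0 (λ (σ : Eq Nat 6 6) → refl Nat 2) (vnil (Eq Nat 6 6 → Eq Nat 2 2))
the term's type:
  Vec (Eq Nat 6 6 → Eq Nat 2 2) 1
observation: the first redex contracted is a beta-redex; the normal form is reached in 7 normal-order steps.


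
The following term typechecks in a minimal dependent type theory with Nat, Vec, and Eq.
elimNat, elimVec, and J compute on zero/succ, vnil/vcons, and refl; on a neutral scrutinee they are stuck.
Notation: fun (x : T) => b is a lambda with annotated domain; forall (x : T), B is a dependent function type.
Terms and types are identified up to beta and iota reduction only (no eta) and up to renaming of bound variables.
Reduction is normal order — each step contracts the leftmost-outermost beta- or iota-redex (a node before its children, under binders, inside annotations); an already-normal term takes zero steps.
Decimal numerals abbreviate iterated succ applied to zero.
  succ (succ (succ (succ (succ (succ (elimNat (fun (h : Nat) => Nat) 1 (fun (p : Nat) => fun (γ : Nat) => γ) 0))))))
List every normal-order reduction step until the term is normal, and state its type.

normal-order reduction sequence:
  succ (succ (succ (succ (succ (succ (elimNat (fun (h : Nat) => Nat) 1 (fun (p : Nat) => fun (γ : Nat) => γ) 0))))))
  ~> 7
type:
  Nat


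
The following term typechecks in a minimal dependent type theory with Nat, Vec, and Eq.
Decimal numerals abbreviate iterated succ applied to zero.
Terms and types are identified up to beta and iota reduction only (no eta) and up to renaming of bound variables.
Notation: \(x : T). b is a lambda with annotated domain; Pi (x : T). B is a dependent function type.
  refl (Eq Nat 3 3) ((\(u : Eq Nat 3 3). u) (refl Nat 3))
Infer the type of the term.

type:
  Eq (Eq Nat 3 3) (refl Nat 3) (refl Nat 3)


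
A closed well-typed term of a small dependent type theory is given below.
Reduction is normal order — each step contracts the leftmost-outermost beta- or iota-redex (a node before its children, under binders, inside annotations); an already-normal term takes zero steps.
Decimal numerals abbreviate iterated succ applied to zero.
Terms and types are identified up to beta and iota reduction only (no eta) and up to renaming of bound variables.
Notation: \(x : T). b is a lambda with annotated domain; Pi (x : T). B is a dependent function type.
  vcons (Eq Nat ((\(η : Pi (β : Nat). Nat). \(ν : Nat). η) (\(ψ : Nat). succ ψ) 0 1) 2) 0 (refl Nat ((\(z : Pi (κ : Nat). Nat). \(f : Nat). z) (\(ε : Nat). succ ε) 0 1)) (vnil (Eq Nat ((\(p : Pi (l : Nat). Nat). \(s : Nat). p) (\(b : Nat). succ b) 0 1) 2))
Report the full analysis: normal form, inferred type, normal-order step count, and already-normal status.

resulting normal form:
  vcons (Eq Nat 2 2) 0 (refl Nat 2) (vnil (Eq Nat 2 2))
the term's type:
  Vec (Eq Nat 2 2) 1
reduction steps (normal order): 9
term was already normal: no
first redex: a beta-redex


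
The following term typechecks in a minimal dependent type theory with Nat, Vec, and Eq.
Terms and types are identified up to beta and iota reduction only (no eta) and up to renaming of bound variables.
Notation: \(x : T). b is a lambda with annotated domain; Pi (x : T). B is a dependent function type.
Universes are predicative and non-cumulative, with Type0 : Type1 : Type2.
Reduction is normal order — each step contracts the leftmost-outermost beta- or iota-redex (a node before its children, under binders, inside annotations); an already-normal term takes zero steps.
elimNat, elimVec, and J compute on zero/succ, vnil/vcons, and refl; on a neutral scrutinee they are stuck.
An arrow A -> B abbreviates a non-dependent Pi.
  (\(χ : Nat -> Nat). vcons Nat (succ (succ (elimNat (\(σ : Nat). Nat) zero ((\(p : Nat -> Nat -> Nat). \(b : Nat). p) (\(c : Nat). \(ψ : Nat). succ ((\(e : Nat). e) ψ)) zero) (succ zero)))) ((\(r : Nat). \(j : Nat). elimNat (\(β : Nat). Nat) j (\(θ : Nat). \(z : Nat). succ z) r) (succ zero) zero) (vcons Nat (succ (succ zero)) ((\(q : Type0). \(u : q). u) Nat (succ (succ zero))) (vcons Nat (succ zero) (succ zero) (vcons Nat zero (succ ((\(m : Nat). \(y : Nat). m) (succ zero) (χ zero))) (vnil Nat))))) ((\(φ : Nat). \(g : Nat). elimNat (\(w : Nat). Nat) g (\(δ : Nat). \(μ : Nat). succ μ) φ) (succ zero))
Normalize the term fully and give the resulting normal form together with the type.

resulting normal form:
  vcons Nat (succ (succ (succ zero))) (succ zero) (vcons Nat (succ (succ zero)) (succ (succ zero)) (vcons Nat (succ zero) (succ zero) (vcons Nat zero (succ (succ zero)) (vnil Nat))))
type:
  Vec Nat (succ (succ (succ (succ zero))))


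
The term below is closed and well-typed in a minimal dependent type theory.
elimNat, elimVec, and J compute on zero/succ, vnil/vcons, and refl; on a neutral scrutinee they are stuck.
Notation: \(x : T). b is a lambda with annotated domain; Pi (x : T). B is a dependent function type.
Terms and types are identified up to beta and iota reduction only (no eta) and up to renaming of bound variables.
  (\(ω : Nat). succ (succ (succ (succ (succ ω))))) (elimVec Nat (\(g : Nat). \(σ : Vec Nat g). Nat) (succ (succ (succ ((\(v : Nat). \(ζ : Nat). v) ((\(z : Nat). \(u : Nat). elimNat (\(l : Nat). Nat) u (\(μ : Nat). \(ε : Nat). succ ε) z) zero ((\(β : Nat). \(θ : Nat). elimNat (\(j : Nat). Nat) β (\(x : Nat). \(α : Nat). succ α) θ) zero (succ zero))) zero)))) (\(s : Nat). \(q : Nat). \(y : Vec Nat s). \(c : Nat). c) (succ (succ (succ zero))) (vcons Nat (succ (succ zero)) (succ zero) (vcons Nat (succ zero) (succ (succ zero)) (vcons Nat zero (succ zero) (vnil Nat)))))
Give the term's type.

inferred type:
  Nat


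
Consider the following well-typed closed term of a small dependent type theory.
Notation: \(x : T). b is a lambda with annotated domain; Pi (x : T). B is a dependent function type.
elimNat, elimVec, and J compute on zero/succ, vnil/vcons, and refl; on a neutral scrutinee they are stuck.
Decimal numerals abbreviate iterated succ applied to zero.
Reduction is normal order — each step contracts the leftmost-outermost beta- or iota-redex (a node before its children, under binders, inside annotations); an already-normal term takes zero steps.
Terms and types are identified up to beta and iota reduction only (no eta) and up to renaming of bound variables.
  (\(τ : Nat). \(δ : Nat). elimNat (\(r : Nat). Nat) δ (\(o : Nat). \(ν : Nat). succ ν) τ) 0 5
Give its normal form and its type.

resulting normal form:
  5
type:
  Nat
observation: contracting a beta-redex first, the term normalizes in 3 steps.


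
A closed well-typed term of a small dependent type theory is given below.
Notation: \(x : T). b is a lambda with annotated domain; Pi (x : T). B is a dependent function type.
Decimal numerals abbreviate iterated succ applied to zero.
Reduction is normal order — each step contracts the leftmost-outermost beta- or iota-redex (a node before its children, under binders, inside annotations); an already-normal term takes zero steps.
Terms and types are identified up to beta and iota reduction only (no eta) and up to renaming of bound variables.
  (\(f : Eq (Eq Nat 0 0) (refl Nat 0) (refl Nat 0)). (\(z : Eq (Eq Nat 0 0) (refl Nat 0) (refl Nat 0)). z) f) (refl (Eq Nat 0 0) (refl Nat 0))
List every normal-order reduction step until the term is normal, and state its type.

normal-order reduction:
  (\(f : Eq (Eq Nat 0 0) (refl Nat 0) (refl Nat 0)). (\(z : Eq (Eq Nat 0 0) (refl Nat 0) (refl Nat 0)). z) f) (refl (Eq Nat 0 0) (refl Nat 0))
  ~> (\(f : Eq (Eq Nat 0 0) (refl Nat 0) (refl Nat 0)). f) (refl (Eq Nat 0 0) (refl Nat 0))
  ~> refl (Eq Nat 0 0) (refl Nat 0)
type:
  Eq (Eq Nat 0 0) (refl Nat 0) (refl Nat 0)


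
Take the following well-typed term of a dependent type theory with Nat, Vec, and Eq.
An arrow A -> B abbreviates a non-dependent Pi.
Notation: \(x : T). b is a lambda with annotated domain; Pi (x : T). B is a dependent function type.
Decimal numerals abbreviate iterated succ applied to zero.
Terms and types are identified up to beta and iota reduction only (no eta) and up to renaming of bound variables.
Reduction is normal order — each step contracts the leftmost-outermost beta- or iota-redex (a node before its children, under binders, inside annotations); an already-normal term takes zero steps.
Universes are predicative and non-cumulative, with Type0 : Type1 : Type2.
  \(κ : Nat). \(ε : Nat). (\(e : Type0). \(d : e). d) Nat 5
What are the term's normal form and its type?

normal form:
  \(κ : Nat). \(ε : Nat). 5
inferred type:
  Nat -> Nat -> Nat
observation: 2 normal-order steps normalize the term, beginning with a beta-redex.


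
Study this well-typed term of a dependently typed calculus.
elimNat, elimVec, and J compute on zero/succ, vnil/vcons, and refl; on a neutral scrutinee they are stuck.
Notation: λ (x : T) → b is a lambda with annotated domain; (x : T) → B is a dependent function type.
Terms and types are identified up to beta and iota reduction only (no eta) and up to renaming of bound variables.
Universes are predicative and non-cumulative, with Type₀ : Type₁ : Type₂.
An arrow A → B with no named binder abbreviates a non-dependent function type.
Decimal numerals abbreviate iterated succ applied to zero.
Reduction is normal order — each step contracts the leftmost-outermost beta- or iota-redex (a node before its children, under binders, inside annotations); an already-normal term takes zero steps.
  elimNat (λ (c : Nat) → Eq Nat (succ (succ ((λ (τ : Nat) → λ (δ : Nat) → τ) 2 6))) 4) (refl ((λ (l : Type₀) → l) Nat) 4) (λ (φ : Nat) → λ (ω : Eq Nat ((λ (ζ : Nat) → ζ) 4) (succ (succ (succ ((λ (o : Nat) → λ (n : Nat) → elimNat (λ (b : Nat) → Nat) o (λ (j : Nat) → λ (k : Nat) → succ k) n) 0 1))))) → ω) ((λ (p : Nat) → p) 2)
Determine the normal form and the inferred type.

normal form:
  refl Nat 4
inferred type:
  Eq Nat 4 4


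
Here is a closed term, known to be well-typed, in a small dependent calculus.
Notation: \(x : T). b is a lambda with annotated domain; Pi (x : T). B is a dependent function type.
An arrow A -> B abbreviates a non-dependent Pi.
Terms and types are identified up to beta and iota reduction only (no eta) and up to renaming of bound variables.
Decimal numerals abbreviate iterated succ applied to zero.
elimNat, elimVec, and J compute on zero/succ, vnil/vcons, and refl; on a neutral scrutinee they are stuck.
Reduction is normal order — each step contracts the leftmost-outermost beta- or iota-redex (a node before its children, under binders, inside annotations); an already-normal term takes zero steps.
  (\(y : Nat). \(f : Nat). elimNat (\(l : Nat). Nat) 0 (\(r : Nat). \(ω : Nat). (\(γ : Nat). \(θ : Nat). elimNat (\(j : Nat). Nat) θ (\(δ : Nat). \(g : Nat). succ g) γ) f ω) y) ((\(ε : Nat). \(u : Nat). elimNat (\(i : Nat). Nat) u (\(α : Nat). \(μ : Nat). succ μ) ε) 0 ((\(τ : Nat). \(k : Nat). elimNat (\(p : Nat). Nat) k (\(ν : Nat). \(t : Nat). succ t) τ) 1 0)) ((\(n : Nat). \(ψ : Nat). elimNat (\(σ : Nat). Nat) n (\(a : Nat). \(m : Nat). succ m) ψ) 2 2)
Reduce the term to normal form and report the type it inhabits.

reduced normal form:
  4
the term's type:
  Nat
observation: 39 normal-order steps separate the term from its normal form.


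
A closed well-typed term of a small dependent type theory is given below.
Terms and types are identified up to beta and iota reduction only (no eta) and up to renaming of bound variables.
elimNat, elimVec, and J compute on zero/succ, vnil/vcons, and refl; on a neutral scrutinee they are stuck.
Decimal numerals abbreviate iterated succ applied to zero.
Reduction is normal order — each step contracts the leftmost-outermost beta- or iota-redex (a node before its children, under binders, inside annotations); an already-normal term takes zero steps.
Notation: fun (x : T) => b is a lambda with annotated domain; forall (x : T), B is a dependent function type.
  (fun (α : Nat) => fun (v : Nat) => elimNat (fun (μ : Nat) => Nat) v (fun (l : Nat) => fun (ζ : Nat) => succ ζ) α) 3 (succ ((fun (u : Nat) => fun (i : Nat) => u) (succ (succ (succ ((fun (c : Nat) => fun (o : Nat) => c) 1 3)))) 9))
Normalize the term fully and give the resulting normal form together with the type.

reduced normal form:
  8
type:
  Nat


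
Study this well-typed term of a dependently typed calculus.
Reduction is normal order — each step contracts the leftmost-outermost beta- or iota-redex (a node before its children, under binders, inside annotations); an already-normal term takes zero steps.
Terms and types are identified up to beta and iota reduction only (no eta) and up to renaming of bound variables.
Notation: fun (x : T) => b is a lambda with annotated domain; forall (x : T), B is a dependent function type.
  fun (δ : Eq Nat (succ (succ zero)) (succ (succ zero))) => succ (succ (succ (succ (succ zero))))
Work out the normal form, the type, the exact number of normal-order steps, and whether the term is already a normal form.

reduced normal form:
  fun (δ : Eq Nat (succ (succ zero)) (succ (succ zero))) => succ (succ (succ (succ (succ zero))))
inferred type:
  forall (δ : Eq Nat (succ (succ zero)) (succ (succ zero))), Nat
steps to reach normal form (normal order): 0
started in normal form: yes


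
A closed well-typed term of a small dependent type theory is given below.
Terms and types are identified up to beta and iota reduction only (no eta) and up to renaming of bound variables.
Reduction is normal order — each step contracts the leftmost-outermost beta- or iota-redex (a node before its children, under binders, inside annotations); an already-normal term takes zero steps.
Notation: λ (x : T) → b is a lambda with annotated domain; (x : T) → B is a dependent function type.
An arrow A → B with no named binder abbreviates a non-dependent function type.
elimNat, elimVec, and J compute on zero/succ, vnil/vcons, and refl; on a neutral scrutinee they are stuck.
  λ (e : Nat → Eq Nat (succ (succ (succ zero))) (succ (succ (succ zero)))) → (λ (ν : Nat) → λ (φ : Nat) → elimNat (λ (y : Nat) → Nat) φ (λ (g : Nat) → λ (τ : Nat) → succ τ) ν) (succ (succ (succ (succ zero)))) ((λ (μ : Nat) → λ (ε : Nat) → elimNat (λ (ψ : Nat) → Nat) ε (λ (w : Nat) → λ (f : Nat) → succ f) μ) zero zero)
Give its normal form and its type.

resulting normal form:
  λ (e : Nat → Eq Nat (succ (succ (succ zero))) (succ (succ (succ zero)))) → succ (succ (succ (succ zero)))
the term's type:
  (Nat → Eq Nat (succ (succ (succ zero))) (succ (succ (succ zero)))) → Nat


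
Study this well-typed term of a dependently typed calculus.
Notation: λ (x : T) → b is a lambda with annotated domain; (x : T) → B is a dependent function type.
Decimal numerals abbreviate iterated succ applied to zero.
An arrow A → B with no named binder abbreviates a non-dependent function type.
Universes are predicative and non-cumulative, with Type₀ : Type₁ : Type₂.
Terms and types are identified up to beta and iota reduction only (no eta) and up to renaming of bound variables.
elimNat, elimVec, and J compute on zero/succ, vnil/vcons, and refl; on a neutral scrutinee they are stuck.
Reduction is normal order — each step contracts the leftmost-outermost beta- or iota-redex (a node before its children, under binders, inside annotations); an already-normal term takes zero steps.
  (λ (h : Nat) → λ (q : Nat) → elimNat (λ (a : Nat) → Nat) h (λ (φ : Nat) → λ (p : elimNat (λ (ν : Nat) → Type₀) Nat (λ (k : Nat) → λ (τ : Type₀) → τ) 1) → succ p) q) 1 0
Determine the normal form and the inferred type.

normal form:
  1
type:
  Nat


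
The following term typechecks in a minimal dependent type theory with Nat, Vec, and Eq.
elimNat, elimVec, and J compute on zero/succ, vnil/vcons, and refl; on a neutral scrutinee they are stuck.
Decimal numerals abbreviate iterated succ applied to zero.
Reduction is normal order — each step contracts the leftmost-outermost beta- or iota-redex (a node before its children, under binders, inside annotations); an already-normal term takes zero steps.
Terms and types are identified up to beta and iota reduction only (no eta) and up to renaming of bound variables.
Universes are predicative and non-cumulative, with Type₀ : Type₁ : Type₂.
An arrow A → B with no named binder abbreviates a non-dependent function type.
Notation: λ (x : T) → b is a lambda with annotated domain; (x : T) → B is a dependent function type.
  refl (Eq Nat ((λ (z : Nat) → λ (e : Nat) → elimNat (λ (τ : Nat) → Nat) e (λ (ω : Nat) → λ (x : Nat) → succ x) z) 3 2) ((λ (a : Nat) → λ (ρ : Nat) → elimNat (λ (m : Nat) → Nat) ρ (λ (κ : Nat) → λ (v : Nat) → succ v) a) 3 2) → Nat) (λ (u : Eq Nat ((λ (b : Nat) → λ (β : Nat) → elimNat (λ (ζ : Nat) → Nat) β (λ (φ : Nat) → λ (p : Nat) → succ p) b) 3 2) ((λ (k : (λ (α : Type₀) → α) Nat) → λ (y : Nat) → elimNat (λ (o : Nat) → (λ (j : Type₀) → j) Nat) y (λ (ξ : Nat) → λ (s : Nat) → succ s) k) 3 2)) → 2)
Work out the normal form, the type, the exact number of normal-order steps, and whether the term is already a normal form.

reduced normal form:
  refl (Eq Nat 5 5 → Nat) (λ (z : Eq Nat 5 5) → 2)
the term's type:
  Eq (Eq Nat 5 5 → Nat) (λ (z : Eq Nat 5 5) → 2) (λ (e : Eq Nat 5 5) → 2)
reduction steps (normal order): 48
started in normal form: no
first redex: a beta-redex
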